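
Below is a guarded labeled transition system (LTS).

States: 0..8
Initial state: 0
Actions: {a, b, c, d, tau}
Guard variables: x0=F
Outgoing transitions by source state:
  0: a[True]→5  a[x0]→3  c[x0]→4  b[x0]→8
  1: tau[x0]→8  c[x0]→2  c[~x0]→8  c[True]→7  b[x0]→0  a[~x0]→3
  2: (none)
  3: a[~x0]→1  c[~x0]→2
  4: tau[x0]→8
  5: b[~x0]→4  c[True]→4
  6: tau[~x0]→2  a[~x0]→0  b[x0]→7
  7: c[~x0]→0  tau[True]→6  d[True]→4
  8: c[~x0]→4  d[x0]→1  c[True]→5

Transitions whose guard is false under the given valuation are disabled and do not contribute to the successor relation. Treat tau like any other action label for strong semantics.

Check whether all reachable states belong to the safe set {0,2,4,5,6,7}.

Answer: INVARIANT HOLDS

Working:
Safe = {0,2,4,5,6,7}
Reach set: {0,4,5}
  0: ok
  4: ok
  5: ok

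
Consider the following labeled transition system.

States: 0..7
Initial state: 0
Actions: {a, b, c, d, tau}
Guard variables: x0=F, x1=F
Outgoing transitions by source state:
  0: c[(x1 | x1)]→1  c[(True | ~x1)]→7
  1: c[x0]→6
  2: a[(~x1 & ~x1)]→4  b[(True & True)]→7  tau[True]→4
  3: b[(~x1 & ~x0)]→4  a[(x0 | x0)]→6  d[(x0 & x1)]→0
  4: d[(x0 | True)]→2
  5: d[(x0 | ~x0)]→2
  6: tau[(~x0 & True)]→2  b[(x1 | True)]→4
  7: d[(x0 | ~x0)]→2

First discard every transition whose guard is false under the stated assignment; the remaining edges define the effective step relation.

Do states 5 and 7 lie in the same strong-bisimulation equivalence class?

Bisimulation quotient by refinement:
  P[0] = {{0,1,2,3,4,5,6,7}}
  P[1] = {{0},{1},{2},{3},{4,5,7},{6}}
stable after 2 split(s): 6 block(s)
5∈{4,5,7}, 7∈{4,5,7}

Answer: BISIMILAR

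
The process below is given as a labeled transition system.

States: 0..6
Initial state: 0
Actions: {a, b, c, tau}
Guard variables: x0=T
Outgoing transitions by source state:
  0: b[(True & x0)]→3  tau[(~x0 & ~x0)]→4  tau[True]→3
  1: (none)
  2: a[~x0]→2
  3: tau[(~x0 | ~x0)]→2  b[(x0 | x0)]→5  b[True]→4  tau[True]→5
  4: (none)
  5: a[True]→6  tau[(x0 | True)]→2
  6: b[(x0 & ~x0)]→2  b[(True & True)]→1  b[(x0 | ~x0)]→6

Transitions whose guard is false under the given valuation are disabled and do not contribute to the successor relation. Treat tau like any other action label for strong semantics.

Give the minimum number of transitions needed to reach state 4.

Answer: 2

Working:
Breadth-first toward 4:
  L0 = {0}
  L1 = {3}
  L2 = {4,5}
depth(4)=2, e.g. b·b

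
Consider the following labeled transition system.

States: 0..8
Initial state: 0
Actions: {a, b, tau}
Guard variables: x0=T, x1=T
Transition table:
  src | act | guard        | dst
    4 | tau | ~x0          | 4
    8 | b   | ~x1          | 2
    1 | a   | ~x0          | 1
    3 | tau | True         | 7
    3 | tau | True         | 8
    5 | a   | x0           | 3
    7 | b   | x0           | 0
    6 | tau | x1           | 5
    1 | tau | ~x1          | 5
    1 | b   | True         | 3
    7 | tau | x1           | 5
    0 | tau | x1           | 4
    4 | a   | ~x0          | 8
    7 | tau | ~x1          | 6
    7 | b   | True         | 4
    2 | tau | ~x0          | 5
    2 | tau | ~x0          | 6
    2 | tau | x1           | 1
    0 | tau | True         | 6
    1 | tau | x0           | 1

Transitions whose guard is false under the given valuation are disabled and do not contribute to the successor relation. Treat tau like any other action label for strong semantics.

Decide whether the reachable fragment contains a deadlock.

R = {0,3,4,5,6,7,8}
  0: tau→4  tau→6  [2 out]
  3: tau→7  tau→8  [2 out]
  4: ∅  [no exit]
  5: a→3  [1 out]
  6: tau→5  [1 out]
  7: b→0  b→4  tau→5  [3 out]
  8: ∅  [no exit]
trace reaching 4: tau

Answer: DEADLOCK at state 4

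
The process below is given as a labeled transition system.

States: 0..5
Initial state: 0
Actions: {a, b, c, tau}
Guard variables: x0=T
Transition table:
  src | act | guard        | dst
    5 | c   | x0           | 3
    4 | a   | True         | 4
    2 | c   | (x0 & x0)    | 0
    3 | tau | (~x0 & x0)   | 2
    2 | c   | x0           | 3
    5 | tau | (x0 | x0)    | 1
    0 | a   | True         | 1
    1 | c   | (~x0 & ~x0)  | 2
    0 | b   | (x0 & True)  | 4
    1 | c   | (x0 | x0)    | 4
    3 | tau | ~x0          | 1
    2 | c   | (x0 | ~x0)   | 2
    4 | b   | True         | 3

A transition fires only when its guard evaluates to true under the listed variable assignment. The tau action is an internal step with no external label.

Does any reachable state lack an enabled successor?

Answer: DEADLOCK at state 3

Analysis:
Reachable = {0,1,3,4}
  0: a→1  b→4  [2 out]
  1: c→4  [1 out]
  3: ∅  [STUCK]
  4: a→4  b→3  [2 out]
Path to 3: b·b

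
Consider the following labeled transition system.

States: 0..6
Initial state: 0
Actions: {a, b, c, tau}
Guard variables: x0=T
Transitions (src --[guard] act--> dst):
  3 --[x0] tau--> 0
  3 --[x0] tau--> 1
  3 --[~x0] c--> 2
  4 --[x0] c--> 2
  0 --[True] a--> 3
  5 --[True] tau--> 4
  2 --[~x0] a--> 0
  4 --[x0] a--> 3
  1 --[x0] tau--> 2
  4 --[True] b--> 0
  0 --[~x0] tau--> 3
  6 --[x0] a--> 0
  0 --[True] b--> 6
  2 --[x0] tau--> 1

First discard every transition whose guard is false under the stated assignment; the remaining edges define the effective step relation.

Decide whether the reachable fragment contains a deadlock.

Reach set: {0,1,2,3,6}
  0: a→3  b→6  [2 out]
  1: tau→2  [1 out]
  2: tau→1  [1 out]
  3: tau→0  tau→1  [2 out]
  6: a→0  [1 out]

Answer: DEADLOCK-FREE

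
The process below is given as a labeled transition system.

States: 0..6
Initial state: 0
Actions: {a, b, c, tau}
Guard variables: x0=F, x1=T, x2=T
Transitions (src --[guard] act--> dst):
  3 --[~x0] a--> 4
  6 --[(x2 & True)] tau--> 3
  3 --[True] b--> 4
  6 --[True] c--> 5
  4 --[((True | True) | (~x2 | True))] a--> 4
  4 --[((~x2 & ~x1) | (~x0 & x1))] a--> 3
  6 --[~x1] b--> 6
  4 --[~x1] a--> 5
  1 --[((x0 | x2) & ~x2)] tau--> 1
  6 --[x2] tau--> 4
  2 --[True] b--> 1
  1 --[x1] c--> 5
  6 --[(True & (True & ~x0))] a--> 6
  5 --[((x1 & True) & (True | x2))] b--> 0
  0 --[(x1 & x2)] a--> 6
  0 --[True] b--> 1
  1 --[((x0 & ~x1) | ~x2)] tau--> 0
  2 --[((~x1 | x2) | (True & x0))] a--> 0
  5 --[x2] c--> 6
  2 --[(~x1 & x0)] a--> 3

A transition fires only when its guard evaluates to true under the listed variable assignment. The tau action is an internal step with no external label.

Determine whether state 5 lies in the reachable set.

After dropping false guards: 15 live edges.
Layer 0: {0}
Layer 1: {1,6}  cumulative {0,1,6}
Layer 2: {3,4,5}  cumulative {0,1,3,4,5,6}
R = {0,1,3,4,5,6}
witness 5: a·c

Answer: REACHABLE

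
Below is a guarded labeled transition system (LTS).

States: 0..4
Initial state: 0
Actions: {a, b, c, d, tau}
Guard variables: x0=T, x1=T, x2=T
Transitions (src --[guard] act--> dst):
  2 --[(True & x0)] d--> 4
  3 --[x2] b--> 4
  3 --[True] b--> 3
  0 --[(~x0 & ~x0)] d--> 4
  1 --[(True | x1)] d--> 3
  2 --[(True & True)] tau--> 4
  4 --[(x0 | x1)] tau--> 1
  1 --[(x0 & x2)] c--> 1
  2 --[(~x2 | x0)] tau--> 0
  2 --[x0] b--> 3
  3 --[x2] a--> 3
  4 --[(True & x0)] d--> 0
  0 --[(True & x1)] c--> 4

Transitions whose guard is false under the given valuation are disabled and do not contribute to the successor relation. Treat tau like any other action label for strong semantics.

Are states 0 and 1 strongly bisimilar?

Answer: NOT BISIMILAR

Working:
Bisimulation quotient by refinement:
  round 0: {{0,1,2,3,4}}
  round 1: {{0},{1},{2},{3},{4}}
stable after 2 split(s): 5 block(s)
0∈{0}, 1∈{1}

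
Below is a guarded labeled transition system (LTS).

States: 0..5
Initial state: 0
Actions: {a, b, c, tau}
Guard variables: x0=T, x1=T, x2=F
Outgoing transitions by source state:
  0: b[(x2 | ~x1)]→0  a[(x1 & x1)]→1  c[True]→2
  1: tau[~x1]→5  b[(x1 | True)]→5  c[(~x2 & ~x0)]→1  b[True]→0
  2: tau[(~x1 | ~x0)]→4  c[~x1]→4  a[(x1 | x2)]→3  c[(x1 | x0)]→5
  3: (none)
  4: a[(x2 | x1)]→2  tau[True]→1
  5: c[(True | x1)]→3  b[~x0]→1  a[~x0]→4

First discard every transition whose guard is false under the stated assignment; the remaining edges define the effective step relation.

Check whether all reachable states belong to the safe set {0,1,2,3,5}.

Answer: INVARIANT HOLDS

Working:
Safe = {0,1,2,3,5}
R = {0,1,2,3,5}
  0: safe
  1: safe
  2: safe
  3: safe
  5: safe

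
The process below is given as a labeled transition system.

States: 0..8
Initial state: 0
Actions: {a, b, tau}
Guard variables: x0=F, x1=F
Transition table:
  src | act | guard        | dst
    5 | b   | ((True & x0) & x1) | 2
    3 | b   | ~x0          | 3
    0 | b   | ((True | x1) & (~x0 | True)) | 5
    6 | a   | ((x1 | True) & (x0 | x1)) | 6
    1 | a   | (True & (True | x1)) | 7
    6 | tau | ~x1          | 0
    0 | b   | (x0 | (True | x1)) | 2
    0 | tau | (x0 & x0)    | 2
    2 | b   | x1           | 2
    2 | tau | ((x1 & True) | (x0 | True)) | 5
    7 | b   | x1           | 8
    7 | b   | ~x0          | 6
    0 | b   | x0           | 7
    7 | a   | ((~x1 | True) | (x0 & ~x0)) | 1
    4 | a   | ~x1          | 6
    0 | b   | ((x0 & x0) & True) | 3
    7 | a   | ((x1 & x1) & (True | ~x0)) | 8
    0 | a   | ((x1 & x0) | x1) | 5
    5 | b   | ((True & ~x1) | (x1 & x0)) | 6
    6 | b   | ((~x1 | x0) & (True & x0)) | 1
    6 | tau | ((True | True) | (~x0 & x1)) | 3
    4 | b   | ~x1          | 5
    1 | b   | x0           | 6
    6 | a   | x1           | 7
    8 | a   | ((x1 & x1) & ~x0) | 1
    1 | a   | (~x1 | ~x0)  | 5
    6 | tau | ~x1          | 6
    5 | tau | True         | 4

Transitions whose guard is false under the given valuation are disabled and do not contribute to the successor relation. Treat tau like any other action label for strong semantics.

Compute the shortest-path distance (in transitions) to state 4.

Answer: 2

Analysis:
Breadth-first toward 4:
  depth 0: {0}
  depth 1: {2,5}
  depth 2: {4,6}
4 enters at depth 2; path b·tau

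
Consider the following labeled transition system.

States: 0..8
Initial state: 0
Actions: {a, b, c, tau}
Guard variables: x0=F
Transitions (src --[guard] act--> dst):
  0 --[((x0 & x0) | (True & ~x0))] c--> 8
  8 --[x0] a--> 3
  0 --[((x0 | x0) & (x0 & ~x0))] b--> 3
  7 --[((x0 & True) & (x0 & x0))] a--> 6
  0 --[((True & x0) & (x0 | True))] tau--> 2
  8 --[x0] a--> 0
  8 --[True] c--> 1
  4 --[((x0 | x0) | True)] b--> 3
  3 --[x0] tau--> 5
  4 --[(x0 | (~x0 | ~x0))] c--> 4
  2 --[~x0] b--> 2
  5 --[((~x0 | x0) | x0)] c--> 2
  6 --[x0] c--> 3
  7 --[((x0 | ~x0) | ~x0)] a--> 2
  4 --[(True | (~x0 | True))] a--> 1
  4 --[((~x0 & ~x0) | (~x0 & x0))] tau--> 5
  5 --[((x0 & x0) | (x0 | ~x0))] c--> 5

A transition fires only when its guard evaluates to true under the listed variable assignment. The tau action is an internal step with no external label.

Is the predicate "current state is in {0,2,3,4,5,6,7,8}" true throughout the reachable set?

Answer: INVARIANT VIOLATED at state 1

Working:
Inv-set: {0,2,3,4,5,6,7,8}
Reachable = {0,1,8}
  0: ✓
  1: outside
  8: ✓
counterexample path to 1: c·c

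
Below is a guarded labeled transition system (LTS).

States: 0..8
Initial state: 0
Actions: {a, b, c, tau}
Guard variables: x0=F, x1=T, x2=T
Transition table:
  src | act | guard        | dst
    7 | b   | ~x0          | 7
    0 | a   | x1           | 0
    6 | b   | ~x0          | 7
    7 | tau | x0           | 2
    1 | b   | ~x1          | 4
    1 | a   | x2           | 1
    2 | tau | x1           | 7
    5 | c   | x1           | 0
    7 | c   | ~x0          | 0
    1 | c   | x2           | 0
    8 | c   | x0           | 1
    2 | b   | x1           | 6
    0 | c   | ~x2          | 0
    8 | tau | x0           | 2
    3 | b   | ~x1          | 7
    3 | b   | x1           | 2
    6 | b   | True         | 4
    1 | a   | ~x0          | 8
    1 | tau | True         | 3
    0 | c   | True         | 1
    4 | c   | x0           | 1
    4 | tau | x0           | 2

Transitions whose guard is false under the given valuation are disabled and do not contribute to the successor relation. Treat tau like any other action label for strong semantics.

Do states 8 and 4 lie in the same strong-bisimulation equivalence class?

Compute ~ classes (split until stable):
  π0 = {{0,1,2,3,4,5,6,7,8}}
  π1 = {{0},{1},{2},{3,6},{4,8},{5},{7}}
  π2 = {{0},{1},{2},{3},{4,8},{5},{6},{7}}
8 equivalence class(es) (converged in 3)
8∈{4,8}, 4∈{4,8}

Answer: BISIMILAR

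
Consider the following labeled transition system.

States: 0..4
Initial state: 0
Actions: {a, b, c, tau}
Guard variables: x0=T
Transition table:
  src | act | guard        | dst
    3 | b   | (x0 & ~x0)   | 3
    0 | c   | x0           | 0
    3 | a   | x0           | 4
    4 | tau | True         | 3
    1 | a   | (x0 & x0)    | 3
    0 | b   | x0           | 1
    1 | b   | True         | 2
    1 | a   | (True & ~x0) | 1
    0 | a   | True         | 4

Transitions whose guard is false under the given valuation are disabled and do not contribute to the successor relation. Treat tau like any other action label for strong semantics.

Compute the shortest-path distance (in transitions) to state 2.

Answer: 2

Trace:
Breadth-first toward 2:
  depth 0: {0}
  depth 1: {1,4}
  depth 2: {2,3}
2 enters at depth 2; path b·b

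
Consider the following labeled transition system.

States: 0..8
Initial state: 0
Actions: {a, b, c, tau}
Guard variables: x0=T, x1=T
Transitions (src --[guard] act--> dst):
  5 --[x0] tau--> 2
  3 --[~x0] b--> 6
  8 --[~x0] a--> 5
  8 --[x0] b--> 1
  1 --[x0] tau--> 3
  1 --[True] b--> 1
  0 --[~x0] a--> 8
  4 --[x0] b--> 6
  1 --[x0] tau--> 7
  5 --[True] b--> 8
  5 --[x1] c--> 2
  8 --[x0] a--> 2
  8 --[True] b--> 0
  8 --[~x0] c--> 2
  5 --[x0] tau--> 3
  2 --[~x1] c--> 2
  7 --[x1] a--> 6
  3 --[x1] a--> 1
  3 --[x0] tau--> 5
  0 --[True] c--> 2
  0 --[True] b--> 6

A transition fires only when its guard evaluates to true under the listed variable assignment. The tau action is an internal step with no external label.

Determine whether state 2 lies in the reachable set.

After dropping false guards: 16 live edges.
L0 = {0}
L1 = {2,6}  now seen {0,2,6}
R = {0,2,6}
witness 2: c

Answer: REACHABLE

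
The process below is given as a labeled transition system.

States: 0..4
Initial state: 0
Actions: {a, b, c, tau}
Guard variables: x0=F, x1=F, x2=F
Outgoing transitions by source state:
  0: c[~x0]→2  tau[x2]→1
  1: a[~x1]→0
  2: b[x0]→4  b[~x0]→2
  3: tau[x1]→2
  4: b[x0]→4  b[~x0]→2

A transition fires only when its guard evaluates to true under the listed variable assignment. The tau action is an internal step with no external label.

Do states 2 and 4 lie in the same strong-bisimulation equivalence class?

Refine partition for ~:
  P[0] = {{0,1,2,3,4}}
  P[1] = {{0},{1},{2,4},{3}}
4 equivalence class(es) (converged in 2)
[2]={2,4}  [4]={2,4}

Answer: BISIMILAR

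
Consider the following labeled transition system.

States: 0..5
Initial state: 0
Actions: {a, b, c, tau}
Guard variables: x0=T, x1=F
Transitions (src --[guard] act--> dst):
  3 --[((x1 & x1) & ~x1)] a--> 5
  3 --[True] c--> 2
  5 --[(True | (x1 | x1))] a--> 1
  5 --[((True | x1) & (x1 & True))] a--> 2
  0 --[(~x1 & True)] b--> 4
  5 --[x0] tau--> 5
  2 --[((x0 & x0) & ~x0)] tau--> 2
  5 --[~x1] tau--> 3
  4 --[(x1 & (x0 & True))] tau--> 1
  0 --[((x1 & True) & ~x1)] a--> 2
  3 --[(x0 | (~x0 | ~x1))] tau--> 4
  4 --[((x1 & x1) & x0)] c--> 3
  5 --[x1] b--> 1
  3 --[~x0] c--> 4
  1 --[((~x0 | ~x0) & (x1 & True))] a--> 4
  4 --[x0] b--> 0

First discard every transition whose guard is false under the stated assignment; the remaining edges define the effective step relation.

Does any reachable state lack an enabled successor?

Answer: DEADLOCK-FREE

Trace:
R = {0,4}
  0: b→4  [1 exit(s)]
  4: b→0  [1 exit(s)]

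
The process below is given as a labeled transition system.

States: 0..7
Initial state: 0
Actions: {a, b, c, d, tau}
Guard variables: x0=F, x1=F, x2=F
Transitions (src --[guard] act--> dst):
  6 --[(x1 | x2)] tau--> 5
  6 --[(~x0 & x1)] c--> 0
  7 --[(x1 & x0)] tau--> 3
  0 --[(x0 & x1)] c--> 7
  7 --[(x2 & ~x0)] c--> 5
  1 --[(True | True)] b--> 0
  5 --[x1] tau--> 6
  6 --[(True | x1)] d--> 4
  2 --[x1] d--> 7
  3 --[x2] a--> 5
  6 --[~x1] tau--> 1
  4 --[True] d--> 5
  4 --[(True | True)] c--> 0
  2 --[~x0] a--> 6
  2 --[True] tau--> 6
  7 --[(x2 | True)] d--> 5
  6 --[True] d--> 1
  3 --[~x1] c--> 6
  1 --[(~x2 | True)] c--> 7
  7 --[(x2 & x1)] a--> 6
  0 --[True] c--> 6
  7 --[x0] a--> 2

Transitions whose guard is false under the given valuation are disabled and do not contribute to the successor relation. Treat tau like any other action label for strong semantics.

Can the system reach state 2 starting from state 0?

Answer: UNREACHABLE

Analysis:
After dropping false guards: 12 live edges.
depth 0: {0}
depth 1: {6}  cumulative {0,6}
depth 2: {1,4}  cumulative {0,1,4,6}
depth 3: {5,7}  cumulative {0,1,4,5,6,7}
Reachable = {0,1,4,5,6,7}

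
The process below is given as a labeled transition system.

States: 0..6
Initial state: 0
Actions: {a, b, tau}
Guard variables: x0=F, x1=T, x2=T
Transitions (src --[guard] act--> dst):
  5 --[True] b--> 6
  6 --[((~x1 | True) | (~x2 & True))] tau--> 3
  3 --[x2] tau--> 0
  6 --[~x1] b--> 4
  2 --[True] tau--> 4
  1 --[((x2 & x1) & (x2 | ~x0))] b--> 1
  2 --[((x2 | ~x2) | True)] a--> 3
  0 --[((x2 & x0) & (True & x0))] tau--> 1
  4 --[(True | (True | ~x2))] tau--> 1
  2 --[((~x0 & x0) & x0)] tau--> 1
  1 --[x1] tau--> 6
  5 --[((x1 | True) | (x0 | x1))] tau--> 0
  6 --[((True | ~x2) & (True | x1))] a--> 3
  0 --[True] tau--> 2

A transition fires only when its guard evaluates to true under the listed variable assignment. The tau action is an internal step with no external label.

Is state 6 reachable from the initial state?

Guard filter leaves 11 enabled edge(s).
L0 = {0}
L1 = {2}  now seen {0,2}
L2 = {3,4}  now seen {0,2,3,4}
L3 = {1}  now seen {0,1,2,3,4}
L4 = {6}  now seen {0,1,2,3,4,6}
R = {0,1,2,3,4,6}
Path to 6: tau·tau·tau·tau

Answer: REACHABLE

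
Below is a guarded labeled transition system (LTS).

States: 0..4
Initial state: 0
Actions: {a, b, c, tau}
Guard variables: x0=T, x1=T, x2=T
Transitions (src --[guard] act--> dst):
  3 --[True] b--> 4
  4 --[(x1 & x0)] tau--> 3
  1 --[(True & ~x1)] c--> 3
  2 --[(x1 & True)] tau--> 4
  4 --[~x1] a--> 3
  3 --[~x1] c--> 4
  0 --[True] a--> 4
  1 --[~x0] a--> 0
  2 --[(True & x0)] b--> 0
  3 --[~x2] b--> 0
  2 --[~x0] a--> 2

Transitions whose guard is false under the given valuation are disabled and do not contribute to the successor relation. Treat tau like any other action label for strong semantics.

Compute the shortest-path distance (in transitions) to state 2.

Layered search for 2:
  depth 0: {0}
  depth 1: {4}
  depth 2: {3}
2 never appears.

Answer: UNREACHABLE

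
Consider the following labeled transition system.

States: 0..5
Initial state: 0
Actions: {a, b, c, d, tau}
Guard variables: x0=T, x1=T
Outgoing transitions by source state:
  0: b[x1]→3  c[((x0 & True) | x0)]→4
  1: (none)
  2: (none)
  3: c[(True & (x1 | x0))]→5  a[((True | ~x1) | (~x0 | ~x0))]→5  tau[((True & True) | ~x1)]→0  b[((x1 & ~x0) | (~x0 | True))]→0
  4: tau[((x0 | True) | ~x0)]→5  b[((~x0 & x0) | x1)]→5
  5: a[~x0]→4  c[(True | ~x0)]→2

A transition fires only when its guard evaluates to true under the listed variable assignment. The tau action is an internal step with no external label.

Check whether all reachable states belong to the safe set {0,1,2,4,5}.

Safe = {0,1,2,4,5}
R = {0,2,3,4,5}
  0: ok
  2: ok
  3: VIOLATES
  4: ok
  5: ok
witness against invariant: b → 3

Answer: INVARIANT VIOLATED at state 3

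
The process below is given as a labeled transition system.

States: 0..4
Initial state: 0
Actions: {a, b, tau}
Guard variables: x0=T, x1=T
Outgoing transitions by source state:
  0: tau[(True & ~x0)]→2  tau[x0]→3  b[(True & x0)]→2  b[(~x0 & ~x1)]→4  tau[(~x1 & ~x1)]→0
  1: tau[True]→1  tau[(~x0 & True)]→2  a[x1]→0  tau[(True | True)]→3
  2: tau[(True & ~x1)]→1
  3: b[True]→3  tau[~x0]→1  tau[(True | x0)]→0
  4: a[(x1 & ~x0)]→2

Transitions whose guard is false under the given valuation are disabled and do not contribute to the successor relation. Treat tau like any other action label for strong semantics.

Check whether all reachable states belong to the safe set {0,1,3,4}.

Answer: INVARIANT VIOLATED at state 2

Analysis:
Inv-set: {0,1,3,4}
Reach set: {0,2,3}
  0: ✓
  2: ✗ unsafe
  3: ✓
reach 2 via b — violates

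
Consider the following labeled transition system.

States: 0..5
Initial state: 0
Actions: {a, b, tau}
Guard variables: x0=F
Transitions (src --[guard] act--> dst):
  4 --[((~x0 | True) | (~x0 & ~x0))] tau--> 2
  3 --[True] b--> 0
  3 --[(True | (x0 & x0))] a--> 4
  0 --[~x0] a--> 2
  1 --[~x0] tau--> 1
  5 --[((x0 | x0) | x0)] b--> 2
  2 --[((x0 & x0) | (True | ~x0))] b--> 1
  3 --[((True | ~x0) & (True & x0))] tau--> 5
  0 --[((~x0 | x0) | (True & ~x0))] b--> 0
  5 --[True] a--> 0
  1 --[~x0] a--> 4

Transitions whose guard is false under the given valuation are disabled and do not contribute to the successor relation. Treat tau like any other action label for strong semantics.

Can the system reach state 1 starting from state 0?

Answer: REACHABLE

Working:
9 transition(s) survive guard evaluation.
Layer 0: {0}
Layer 1: {2}  now seen {0,2}
Layer 2: {1}  now seen {0,1,2}
Layer 3: {4}  now seen {0,1,2,4}
Reach set: {0,1,2,4}
witness 1: a·b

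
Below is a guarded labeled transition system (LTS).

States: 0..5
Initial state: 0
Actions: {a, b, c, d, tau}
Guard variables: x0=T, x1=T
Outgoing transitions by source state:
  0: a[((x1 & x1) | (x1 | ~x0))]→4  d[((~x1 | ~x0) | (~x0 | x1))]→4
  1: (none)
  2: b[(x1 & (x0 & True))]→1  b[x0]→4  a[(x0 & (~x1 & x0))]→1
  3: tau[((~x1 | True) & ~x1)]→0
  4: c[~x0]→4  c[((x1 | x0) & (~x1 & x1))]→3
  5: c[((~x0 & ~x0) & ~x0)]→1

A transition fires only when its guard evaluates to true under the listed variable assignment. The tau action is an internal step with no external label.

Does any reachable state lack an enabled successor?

Reach set: {0,4}
  0: a→4  d→4  [2 exit(s)]
  4: ∅  [STUCK]
witness 4: a

Answer: DEADLOCK at state 4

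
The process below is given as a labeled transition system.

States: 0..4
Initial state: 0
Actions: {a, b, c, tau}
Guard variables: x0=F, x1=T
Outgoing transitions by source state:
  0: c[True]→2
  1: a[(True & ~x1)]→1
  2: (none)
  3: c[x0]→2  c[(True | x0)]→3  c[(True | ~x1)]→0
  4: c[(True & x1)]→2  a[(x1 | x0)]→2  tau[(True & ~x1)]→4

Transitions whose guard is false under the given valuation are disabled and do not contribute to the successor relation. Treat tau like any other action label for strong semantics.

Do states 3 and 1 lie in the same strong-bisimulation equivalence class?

Answer: NOT BISIMILAR

Working:
Refine partition for ~:
  P[0] = {{0,1,2,3,4}}
  P[1] = {{0,3},{1,2},{4}}
  P[2] = {{0},{1,2},{3},{4}}
Fixed point at round 3; 4 class(es).
class of 3: {3}; class of 1: {1,2}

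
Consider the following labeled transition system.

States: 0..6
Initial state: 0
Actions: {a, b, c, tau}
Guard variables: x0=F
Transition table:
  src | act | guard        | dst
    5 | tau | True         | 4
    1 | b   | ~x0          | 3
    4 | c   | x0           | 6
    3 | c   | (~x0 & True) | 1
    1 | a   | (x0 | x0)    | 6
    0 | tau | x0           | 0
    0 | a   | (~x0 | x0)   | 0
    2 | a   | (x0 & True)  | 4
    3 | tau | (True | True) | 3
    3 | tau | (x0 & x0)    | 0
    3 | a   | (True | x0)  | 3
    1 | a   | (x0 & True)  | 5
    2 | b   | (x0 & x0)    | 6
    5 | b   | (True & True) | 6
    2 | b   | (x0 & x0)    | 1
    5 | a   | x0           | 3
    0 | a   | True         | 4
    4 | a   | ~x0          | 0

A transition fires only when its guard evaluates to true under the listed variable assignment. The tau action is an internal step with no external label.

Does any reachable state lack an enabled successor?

R = {0,4}
  0: a→0  a→4  [deg 2]
  4: a→0  [deg 1]

Answer: DEADLOCK-FREE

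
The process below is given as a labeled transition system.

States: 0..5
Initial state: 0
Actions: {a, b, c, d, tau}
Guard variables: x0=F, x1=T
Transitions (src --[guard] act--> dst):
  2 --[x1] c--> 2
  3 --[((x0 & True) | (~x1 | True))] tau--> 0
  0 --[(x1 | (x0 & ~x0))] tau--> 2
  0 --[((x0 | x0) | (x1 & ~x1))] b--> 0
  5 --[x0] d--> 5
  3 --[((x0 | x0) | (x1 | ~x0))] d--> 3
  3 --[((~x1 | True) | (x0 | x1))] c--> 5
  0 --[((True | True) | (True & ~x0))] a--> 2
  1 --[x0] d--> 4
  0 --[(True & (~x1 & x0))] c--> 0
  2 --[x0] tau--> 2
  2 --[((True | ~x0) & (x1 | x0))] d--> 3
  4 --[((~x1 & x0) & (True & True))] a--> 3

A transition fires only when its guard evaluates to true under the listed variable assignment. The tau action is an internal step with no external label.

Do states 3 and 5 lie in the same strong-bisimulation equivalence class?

Answer: NOT BISIMILAR

Analysis:
Compute ~ classes (split until stable):
  round 0: {{0,1,2,3,4,5}}
  round 1: {{0},{1,4,5},{2},{3}}
4 equivalence class(es) (converged in 2)
3∈{3}, 5∈{1,4,5}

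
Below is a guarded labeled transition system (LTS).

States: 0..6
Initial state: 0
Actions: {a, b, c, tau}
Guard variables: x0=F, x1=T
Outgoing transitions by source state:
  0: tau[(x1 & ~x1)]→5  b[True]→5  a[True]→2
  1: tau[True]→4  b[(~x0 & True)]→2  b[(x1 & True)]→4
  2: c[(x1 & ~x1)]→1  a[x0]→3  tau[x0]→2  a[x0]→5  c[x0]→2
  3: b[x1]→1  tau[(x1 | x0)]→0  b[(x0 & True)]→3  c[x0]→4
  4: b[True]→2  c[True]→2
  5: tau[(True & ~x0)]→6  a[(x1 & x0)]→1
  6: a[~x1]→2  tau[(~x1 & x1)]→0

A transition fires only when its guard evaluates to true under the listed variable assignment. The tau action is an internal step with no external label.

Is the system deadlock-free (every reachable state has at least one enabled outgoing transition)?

Answer: DEADLOCK at state 2

Trace:
Reachable = {0,2,5,6}
  0: a→2  b→5  [2 out]
  2: ∅  [deadlock]
  5: tau→6  [1 out]
  6: ∅  [deadlock]
trace reaching 2: a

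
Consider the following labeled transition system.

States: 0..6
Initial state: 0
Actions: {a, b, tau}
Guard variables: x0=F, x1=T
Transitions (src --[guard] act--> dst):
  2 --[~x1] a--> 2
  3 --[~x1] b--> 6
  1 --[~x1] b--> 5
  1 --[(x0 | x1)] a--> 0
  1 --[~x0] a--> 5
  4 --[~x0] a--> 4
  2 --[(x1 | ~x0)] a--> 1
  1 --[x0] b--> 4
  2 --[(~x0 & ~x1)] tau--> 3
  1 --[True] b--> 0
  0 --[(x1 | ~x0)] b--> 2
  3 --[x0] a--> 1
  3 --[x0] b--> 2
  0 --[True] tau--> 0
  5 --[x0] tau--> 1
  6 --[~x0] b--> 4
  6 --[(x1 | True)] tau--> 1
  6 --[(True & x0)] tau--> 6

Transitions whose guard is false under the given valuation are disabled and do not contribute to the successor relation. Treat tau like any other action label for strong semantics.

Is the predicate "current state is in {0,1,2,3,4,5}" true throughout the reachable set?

Allowed set {0,1,2,3,4,5}
Reach set: {0,1,2,5}
  0: safe
  1: safe
  2: safe
  5: safe

Answer: INVARIANT HOLDS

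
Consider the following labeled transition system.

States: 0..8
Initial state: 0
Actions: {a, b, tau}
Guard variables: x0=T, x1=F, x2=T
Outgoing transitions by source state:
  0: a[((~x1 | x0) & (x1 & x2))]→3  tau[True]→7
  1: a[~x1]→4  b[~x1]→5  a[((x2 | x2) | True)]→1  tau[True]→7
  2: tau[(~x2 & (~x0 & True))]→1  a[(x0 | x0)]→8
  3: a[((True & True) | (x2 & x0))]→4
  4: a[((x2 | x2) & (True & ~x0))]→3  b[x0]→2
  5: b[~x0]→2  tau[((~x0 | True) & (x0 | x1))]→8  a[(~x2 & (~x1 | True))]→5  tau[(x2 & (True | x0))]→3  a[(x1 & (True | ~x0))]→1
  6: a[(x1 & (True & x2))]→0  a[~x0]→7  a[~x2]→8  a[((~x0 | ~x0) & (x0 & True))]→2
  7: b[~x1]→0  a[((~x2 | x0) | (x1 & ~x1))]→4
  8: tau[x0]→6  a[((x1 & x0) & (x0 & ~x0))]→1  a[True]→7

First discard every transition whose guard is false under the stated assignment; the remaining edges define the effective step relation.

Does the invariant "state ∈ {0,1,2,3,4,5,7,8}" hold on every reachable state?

Answer: INVARIANT VIOLATED at state 6

Trace:
Safe = {0,1,2,3,4,5,7,8}
R = {0,2,4,6,7,8}
  0: ok
  2: ok
  4: ok
  6: ✗ unsafe
  7: ok
  8: ok
reach 6 via tau·a·b·a·tau — violates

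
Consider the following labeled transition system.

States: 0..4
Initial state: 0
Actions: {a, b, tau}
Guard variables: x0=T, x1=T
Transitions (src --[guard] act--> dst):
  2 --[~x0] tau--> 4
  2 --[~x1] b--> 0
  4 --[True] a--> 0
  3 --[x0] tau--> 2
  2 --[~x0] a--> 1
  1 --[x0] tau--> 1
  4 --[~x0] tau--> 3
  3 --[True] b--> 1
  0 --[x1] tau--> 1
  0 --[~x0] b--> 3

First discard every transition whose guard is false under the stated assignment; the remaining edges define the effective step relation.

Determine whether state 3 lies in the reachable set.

After dropping false guards: 5 live edges.
L0 = {0}
L1 = {1}  now seen {0,1}
Reachable = {0,1}

Answer: UNREACHABLE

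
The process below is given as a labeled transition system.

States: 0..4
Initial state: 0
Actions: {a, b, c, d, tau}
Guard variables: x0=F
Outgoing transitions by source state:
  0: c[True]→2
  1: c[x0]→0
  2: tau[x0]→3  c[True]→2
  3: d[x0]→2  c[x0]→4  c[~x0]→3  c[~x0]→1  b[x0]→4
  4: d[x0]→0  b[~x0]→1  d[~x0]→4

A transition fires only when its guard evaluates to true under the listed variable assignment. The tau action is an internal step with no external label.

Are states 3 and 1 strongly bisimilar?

Answer: NOT BISIMILAR

Trace:
Bisimulation quotient by refinement:
  π0 = {{0,1,2,3,4}}
  π1 = {{0,2,3},{1},{4}}
  π2 = {{0,2},{1},{3},{4}}
Fixed point at round 3; 4 class(es).
[3]={3}  [1]={1}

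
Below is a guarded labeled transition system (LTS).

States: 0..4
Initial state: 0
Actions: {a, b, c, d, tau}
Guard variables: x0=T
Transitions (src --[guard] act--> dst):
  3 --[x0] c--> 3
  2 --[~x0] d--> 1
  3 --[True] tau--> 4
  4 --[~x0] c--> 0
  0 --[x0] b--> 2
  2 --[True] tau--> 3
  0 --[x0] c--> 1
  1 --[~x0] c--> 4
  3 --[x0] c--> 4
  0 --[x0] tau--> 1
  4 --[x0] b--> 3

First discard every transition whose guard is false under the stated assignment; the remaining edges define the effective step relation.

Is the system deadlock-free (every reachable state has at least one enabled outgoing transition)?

Reach set: {0,1,2,3,4}
  0: b→2  c→1  tau→1  [deg 3]
  1: ∅  [deadlock]
  2: tau→3  [deg 1]
  3: c→3  c→4  tau→4  [deg 3]
  4: b→3  [deg 1]
Path to 1: c

Answer: DEADLOCK at state 1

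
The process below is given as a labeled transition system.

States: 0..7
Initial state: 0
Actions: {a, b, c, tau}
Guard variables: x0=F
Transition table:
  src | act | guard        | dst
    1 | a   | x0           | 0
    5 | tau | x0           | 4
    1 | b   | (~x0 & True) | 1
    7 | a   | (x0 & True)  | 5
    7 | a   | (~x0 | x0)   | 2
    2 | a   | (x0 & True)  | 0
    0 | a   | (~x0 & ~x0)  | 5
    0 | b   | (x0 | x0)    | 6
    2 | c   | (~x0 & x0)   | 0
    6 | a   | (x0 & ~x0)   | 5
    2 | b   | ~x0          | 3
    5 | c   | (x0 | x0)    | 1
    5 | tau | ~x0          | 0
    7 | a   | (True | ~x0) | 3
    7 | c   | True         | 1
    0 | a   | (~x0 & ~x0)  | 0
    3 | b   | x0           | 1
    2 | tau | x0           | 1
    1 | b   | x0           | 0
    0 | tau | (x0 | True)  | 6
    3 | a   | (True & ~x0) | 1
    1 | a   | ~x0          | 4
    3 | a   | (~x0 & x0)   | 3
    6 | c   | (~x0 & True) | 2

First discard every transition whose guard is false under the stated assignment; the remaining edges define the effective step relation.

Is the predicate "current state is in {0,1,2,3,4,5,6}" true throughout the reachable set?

Answer: INVARIANT HOLDS

Trace:
Safe = {0,1,2,3,4,5,6}
R = {0,1,2,3,4,5,6}
  0: ✓
  1: ✓
  2: ✓
  3: ✓
  4: ✓
  5: ✓
  6: ✓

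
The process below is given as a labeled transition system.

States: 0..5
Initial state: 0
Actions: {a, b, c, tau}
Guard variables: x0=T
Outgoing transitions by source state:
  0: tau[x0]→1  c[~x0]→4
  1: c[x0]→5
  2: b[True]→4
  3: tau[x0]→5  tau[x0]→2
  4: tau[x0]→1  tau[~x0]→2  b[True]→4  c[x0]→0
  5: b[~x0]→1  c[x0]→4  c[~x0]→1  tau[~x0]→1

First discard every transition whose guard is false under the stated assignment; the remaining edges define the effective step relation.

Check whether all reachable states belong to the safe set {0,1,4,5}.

Safe = {0,1,4,5}
R = {0,1,4,5}
  0: ok
  1: ok
  4: ok
  5: ok

Answer: INVARIANT HOLDS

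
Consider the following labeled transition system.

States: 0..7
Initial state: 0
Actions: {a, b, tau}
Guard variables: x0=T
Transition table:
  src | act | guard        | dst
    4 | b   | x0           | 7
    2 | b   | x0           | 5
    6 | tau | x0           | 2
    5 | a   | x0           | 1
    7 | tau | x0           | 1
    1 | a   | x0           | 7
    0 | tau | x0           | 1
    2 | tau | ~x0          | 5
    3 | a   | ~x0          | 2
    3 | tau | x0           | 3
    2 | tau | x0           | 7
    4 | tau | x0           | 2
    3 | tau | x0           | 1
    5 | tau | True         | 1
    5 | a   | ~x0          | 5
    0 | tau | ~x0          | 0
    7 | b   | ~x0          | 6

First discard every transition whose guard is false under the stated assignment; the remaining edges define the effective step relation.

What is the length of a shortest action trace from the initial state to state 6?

Answer: UNREACHABLE

Trace:
BFS to 6:
  Layer 0: {0}
  Layer 1: {1}
  Layer 2: {7}
6 never appears.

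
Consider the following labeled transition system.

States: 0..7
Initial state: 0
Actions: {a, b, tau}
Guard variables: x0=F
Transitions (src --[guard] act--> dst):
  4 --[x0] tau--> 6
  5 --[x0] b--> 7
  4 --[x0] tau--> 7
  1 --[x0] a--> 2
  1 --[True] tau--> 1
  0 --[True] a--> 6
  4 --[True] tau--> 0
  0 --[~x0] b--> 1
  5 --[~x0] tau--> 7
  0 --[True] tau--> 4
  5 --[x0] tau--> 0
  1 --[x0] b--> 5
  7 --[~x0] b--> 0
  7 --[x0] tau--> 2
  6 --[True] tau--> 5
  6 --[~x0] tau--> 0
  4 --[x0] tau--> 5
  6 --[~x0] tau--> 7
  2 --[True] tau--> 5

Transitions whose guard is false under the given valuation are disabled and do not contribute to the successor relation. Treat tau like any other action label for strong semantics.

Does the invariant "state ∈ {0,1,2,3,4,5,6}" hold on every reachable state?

Answer: INVARIANT VIOLATED at state 7

Trace:
Inv-set: {0,1,2,3,4,5,6}
R = {0,1,4,5,6,7}
  0: ✓
  1: ✓
  4: ✓
  5: ✓
  6: ✓
  7: outside
reach 7 via a·tau — violates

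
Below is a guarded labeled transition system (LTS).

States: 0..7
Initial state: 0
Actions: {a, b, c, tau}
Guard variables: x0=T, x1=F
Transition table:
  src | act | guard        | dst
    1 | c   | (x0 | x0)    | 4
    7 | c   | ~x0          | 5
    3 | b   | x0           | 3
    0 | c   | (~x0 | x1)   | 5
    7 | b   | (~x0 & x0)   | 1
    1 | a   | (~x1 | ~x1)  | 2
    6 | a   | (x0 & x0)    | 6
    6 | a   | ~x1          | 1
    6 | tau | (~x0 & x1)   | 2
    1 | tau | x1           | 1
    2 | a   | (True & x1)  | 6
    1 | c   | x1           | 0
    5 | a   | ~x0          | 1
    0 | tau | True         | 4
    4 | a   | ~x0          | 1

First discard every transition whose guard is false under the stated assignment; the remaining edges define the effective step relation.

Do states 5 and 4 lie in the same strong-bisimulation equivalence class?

Answer: BISIMILAR

Working:
Bisimulation quotient by refinement:
  π0 = {{0,1,2,3,4,5,6,7}}
  π1 = {{0},{1},{2,4,5,7},{3},{6}}
Fixed point at round 2; 5 class(es).
5∈{2,4,5,7}, 4∈{2,4,5,7}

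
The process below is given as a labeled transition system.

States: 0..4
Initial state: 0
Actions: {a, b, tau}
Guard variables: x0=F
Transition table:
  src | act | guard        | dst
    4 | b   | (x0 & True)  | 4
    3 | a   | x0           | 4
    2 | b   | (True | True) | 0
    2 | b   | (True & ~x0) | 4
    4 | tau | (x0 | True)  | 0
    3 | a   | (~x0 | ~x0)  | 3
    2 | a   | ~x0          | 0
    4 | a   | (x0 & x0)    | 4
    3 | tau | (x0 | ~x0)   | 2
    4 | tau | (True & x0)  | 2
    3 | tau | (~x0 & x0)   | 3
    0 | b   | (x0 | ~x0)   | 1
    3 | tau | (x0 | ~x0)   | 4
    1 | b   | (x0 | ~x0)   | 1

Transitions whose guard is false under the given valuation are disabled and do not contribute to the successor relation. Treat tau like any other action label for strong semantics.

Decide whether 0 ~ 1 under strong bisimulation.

Answer: BISIMILAR

Analysis:
Bisimulation quotient by refinement:
  π0 = {{0,1,2,3,4}}
  π1 = {{0,1},{2},{3},{4}}
Fixed point at round 2; 4 class(es).
class of 0: {0,1}; class of 1: {0,1}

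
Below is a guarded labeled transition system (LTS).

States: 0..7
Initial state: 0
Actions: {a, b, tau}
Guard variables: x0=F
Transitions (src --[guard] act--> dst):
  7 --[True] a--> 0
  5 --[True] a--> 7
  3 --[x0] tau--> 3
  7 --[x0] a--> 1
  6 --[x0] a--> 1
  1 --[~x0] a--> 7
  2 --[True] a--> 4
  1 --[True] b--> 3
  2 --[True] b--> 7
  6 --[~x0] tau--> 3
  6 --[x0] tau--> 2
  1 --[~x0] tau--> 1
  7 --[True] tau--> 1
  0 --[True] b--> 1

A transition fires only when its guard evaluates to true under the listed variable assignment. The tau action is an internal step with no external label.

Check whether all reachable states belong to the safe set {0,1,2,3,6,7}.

Safe = {0,1,2,3,6,7}
Reach set: {0,1,3,7}
  0: safe
  1: safe
  3: safe
  7: safe

Answer: INVARIANT HOLDS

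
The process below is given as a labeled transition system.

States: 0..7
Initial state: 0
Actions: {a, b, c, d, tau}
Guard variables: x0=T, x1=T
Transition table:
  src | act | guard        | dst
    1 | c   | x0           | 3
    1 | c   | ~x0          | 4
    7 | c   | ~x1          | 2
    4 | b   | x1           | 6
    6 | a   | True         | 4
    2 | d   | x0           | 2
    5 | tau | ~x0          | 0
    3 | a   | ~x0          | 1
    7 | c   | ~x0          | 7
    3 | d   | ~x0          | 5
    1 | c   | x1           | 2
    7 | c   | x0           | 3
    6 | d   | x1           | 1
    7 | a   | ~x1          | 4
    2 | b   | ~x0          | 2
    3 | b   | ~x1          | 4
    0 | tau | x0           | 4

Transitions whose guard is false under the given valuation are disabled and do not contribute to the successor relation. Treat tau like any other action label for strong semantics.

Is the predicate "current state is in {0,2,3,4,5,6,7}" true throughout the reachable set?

Safe = {0,2,3,4,5,6,7}
Reach set: {0,1,2,3,4,6}
  0: ok
  1: VIOLATES
  2: ok
  3: ok
  4: ok
  6: ok
witness against invariant: tau·b·d → 1

Answer: INVARIANT VIOLATED at state 1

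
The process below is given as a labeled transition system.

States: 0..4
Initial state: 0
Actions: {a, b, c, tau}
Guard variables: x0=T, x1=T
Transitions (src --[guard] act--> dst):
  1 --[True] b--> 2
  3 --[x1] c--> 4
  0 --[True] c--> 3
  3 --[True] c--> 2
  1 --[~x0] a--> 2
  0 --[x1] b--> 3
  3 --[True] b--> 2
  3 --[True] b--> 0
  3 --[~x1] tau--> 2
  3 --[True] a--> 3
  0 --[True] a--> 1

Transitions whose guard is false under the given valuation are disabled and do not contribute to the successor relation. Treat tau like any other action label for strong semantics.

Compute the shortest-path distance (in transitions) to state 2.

Breadth-first toward 2:
  L0 = {0}
  L1 = {1,3}
  L2 = {2,4}
2 enters at depth 2; path a·b

Answer: 2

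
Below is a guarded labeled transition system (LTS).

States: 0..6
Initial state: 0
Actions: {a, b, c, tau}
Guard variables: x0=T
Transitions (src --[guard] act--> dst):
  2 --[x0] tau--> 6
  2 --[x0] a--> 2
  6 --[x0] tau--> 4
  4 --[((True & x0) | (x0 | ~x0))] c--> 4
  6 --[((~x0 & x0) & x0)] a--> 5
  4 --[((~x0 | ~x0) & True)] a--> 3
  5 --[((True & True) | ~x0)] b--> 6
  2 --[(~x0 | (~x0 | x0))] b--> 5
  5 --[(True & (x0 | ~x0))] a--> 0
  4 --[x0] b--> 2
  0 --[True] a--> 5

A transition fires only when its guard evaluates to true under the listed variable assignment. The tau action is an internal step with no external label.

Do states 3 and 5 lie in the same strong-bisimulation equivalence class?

Answer: NOT BISIMILAR

Analysis:
Refine partition for ~:
  P[0] = {{0,1,2,3,4,5,6}}
  P[1] = {{0},{1,3},{2},{4},{5},{6}}
Fixed point at round 2; 6 class(es).
3∈{1,3}, 5∈{5}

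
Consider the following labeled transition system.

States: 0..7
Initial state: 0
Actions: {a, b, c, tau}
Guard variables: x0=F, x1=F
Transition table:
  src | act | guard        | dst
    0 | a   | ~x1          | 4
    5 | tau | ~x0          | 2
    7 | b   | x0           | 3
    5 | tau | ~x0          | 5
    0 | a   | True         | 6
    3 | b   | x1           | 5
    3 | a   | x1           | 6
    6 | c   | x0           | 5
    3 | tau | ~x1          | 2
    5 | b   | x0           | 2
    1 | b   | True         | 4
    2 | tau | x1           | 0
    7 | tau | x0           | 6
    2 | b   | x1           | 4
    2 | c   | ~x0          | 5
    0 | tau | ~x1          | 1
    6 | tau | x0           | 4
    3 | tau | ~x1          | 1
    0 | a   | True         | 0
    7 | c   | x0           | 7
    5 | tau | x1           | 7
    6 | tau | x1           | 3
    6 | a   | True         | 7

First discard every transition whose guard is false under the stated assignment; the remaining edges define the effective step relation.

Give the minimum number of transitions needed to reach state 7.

Answer: 2

Analysis:
Layered search for 7:
  Layer 0: {0}
  Layer 1: {1,4,6}
  Layer 2: {7}
first hit 7 at d=2 via a·a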